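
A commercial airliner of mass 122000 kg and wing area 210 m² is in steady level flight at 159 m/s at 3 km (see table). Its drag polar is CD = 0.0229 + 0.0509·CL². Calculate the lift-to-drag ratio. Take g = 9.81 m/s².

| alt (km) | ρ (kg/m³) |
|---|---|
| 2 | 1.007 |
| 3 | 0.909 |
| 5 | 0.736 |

L/D = 14

At 3 km, from the table: ρ = 0.909 kg/m³.
Weight W = mg = 122000 × 9.81 = 1.1968×10^6 N; in level flight L = W.
Dynamic pressure q = 0.5 × 0.909 × 159² = 11490 Pa.
Required CL = L/(qS) = 1.1968×10^6/(11490·210) = 0.496.
CD = 0.0229 + 0.0509 × 0.496² = 0.03542.
L/D = CL/CD = 0.496 / 0.03542 = 14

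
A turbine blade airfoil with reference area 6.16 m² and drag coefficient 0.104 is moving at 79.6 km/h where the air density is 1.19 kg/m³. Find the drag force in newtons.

D = 186 N

Convert speed: v = 79.6 km/h ÷ 3.6 = 22.11 m/s.
Dynamic pressure q = ½ρv² = ½ × 1.19 × 22.11² = 290.9 Pa.
D = q·S·CD = 290.9 × 6.16 × 0.104 = 186 N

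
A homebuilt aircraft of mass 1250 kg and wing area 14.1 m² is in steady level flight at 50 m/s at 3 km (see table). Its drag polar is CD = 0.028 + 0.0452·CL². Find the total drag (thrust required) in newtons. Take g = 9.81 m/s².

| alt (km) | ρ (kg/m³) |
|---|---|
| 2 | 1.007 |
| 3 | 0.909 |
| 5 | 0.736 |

D = 873 N

At 3 km, from the table: ρ = 0.909 kg/m³.
Weight W = mg = 1250 × 9.81 = 12262 N; in level flight L = W.
q = ½ρv² = ½ × 0.909 × 50² = 1136 Pa.
CL = 2W/(ρv²S) = 2×12262/(0.909×50²×14.1) = 0.7654.
CD = 0.028 + 0.0452 × 0.7654² = 0.05448.
D = q·S·CD = 1136 × 14.1 × 0.05448 = 872.8 N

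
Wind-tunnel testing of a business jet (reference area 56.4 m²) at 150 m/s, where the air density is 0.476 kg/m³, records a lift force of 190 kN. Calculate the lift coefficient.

From L = ½ρv²S·CL, rearranging gives CL = 2L/(ρv²S).
CL = 2 × 1.9×10^5 / (0.476 × 150² × 56.4) = 0.629

CL = 0.629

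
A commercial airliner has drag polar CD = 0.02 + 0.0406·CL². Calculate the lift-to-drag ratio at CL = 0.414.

CD = 0.02 + 0.0406 × 0.414² = 0.02696
L/D = CL/CD = 0.414 / 0.02696 = 15.4

L/D = 15.4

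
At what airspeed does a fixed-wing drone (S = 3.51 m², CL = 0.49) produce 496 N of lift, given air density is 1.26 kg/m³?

L = ½ρv²S·CL ⇒ v = √(2L/(ρ·S·CL))
v = √(2 × 496 / (1.26 × 3.51 × 0.49)) = √457.8 = 21.4 m/s

v = 21.4 m/s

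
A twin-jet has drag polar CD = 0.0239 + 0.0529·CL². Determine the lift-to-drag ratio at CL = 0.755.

CD = 0.0239 + 0.0529 × 0.755² = 0.05405
L/D = CL/CD = 0.755 / 0.05405 = 14

L/D = 14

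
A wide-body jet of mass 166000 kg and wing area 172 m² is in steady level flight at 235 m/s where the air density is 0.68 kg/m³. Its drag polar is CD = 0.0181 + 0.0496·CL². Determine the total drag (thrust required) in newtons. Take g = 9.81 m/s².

Weight W = mg = 166000 × 9.81 = 1.6285×10^6 N; in level flight L = W.
Dynamic pressure q = 0.5 × 0.68 × 235² = 18780 Pa.
Required CL = L/(qS) = 1.6285×10^6/(18780·172) = 0.5042.
CD = 0.0181 + 0.0496 × 0.5042² = 0.03071.
D = q·S·CD = 18780 × 172 × 0.03071 = 99180 N

D = 99200 N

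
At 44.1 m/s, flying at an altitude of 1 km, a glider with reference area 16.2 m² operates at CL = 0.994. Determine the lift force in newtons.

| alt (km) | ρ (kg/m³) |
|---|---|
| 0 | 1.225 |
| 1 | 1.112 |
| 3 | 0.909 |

At 1 km, from the table: ρ = 1.112 kg/m³.
Dynamic pressure q = ½ρv² = ½ × 1.112 × 44.1² = 1081 Pa.
L = q·S·CL = 1081 × 16.2 × 0.994 = 17400 N ≈ 17.4 kN

L = 17400 N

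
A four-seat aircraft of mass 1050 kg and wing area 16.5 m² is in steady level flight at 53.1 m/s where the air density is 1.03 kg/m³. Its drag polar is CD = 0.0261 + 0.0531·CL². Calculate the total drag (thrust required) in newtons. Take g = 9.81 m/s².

D = 860 N

In steady level flight, lift balances weight: W = mg = 1050 × 9.81 = 10300 N.
Dynamic pressure q = 0.5 × 1.03 × 53.1² = 1452 Pa.
CL = 2W/(ρv²S) = 2×10300/(1.03×53.1²×16.5) = 0.4299.
CD = 0.0261 + 0.0531 × 0.4299² = 0.03591.
D = q·S·CD = 1452 × 16.5 × 0.03591 = 860.5 N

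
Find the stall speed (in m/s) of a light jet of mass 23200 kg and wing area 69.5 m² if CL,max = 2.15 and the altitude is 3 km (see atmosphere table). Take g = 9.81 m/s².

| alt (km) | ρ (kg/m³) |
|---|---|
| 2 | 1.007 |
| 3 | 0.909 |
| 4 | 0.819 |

At 3 km, from the table: ρ = 0.909 kg/m³.
Weight W = mg = 23200 × 9.81 = 2.276×10^5 N.
V_stall = √(2W/(ρ·S·CL,max)) = √(2 × 2.276×10^5 / (0.909 × 69.5 × 2.15))
V_stall = √3351 = 57.9 m/s

V_stall = 57.9 m/s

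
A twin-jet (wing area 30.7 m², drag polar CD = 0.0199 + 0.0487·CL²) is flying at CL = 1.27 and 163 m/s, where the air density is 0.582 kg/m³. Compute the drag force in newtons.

CD = 0.0199 + 0.0487 × 1.27² = 0.09845
D = ½ρv²S·CD = ½ × 0.582 × 163² × 30.7 × 0.09845 = 23400 N

D = 23400 N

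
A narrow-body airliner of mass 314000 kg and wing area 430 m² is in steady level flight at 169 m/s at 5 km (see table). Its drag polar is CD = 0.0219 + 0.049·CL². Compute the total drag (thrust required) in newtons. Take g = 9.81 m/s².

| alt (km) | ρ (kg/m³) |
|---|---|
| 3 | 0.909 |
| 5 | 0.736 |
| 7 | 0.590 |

D = 2.02×10^5 N

At 5 km, from the table: ρ = 0.736 kg/m³.
Level flight ⇒ L = W = m·g = 314000 × 9.81 = 3.0803×10^6 N.
q = ½ρv² = ½ × 0.736 × 169² = 10510 Pa.
CL = 2W/(ρv²S) = 2×3.0803×10^6/(0.736×169²×430) = 0.6816.
CD = 0.0219 + 0.049 × 0.6816² = 0.04466.
D = q·S·CD = 10510 × 430 × 0.04466 = 2.019×10^5 N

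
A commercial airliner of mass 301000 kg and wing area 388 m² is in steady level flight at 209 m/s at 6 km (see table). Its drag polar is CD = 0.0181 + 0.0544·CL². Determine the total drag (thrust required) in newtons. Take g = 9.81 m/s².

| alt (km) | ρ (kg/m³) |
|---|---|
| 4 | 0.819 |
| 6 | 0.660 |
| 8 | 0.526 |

At 6 km, from the table: ρ = 0.660 kg/m³.
In steady level flight, lift balances weight: W = mg = 301000 × 9.81 = 2.9528×10^6 N.
q = ½ρv² = ½ × 0.66 × 209² = 14410 Pa.
CL = W/(q·S) = 2.9528×10^6 / (14410 × 388) = 0.528.
CD = 0.0181 + 0.0544 × 0.528² = 0.03326.
D = q·S·CD = 14410 × 388 × 0.03326 = 1.86×10^5 N

D = 1.86×10^5 N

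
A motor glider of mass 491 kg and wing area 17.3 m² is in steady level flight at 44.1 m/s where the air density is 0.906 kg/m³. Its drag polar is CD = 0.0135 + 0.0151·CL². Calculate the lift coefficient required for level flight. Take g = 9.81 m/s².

In steady level flight, lift balances weight: W = mg = 491 × 9.81 = 4816.7 N.
q = ½ρv² = ½ × 0.906 × 44.1² = 881 Pa.
CL = W/(q·S) = 4816.7 / (881 × 17.3) = 0.316.

CL = 0.316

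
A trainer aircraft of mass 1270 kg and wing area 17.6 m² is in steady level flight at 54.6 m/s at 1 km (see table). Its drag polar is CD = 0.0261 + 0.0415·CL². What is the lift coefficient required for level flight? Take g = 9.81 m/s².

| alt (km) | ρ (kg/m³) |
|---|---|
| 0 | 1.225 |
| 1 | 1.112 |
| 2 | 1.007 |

At 1 km, from the table: ρ = 1.112 kg/m³.
In steady level flight, lift balances weight: W = mg = 1270 × 9.81 = 12459 N.
Dynamic pressure q = 0.5 × 1.112 × 54.6² = 1658 Pa.
Required CL = L/(qS) = 12459/(1658·17.6) = 0.4271.

CL = 0.427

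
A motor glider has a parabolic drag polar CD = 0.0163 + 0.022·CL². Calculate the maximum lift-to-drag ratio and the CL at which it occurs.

For CD = CD0 + K·CL², (L/D)max occurs at CL* = √(CD0/K) and equals 1/(2√(K·CD0)).
(L/D)max = 1/(2√(0.022 × 0.0163)) = 1/(2 × 0.01894) = 26.4
CL* = √(0.0163/0.022) = 0.861

(L/D)max = 26.4, at CL = 0.861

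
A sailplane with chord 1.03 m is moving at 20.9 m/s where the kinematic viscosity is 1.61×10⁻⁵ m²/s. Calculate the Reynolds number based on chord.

Re = v·c/ν = 20.9 × 1.03 / (1.61×10⁻⁵) = 1.34×10^6

Re = 1.34×10^6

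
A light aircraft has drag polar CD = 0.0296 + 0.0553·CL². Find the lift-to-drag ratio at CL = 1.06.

L/D = 11.6

CD = 0.0296 + 0.0553 × 1.06² = 0.09174
L/D = CL/CD = 1.06 / 0.09174 = 11.6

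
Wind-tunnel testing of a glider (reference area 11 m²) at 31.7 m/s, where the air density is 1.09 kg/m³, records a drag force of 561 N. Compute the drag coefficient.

From D = ½ρv²S·CD, rearranging gives CD = 2D/(ρv²S).
CD = 2 × 561 / (1.09 × 31.7² × 11) = 0.0931

CD = 0.0931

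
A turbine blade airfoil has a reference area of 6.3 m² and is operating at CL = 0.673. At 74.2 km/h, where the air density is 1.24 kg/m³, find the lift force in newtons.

L = 1120 N

Convert speed: v = 74.2 km/h ÷ 3.6 = 20.61 m/s.
L = ½ρv²S·CL = ½ × 1.24 × 20.61² × 6.3 × 0.673 = 1120 N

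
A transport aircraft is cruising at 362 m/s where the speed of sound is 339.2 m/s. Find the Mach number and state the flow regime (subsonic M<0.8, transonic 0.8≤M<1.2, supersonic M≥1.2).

M = v/a = 362 / 339.2 = 1.07
M = 1.07 → transonic.

M = 1.07 (transonic)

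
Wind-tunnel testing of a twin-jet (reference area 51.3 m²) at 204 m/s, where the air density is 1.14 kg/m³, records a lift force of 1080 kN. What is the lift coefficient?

From L = ½ρv²S·CL, rearranging gives CL = 2L/(ρv²S).
CL = 2 × 1.08×10^6 / (1.14 × 204² × 51.3) = 0.888

CL = 0.888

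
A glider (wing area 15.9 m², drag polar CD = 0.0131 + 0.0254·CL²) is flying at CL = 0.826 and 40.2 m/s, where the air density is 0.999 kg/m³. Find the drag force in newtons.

D = 391 N

CD = 0.0131 + 0.0254 × 0.826² = 0.03043
D = ½ρv²S·CD = ½ × 0.999 × 40.2² × 15.9 × 0.03043 = 391 N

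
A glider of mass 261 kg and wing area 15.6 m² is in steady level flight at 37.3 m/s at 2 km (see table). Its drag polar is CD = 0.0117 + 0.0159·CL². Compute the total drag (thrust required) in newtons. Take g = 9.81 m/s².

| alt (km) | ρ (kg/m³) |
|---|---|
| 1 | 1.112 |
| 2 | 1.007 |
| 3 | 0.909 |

D = 137 N

At 2 km, from the table: ρ = 1.007 kg/m³.
Weight W = mg = 261 × 9.81 = 2560.4 N; in level flight L = W.
Dynamic pressure q = 0.5 × 1.007 × 37.3² = 700.5 Pa.
CL = W/(q·S) = 2560.4 / (700.5 × 15.6) = 0.2343.
CD = 0.0117 + 0.0159 × 0.2343² = 0.01257.
D = q·S·CD = 700.5 × 15.6 × 0.01257 = 137.4 N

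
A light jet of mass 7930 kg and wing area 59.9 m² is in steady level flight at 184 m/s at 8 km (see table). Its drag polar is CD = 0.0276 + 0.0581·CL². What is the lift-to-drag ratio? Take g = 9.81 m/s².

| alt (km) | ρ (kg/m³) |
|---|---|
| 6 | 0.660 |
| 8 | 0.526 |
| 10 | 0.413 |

L/D = 5.06

At 8 km, from the table: ρ = 0.526 kg/m³.
Level flight ⇒ L = W = m·g = 7930 × 9.81 = 77793 N.
Dynamic pressure q = 0.5 × 0.526 × 184² = 8904 Pa.
CL = W/(q·S) = 77793 / (8904 × 59.9) = 0.1459.
CD = 0.0276 + 0.0581 × 0.1459² = 0.02884.
L/D = CL/CD = 0.1459 / 0.02884 = 5.06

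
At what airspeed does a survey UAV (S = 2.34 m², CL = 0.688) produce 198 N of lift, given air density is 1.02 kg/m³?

L = ½ρv²S·CL ⇒ v = √(2L/(ρ·S·CL))
v = √(2 × 198 / (1.02 × 2.34 × 0.688)) = √241.2 = 15.5 m/s

v = 15.5 m/s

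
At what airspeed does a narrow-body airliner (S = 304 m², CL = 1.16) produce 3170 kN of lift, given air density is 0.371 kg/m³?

v = 220 m/s

L = ½ρv²S·CL ⇒ v = √(2L/(ρ·S·CL))
v = √(2 × 3.17×10^6 / (0.371 × 304 × 1.16)) = √48460 = 220 m/s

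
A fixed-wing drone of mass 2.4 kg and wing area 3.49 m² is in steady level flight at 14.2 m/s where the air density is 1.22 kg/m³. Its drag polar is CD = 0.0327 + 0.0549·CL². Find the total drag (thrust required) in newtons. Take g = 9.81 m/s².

D = 14.1 N

Level flight ⇒ L = W = m·g = 2.4 × 9.81 = 23.544 N.
Dynamic pressure q = 0.5 × 1.22 × 14.2² = 123 Pa.
CL = 2W/(ρv²S) = 2×23.544/(1.22×14.2²×3.49) = 0.05485.
CD = 0.0327 + 0.0549 × 0.05485² = 0.03287.
D = q·S·CD = 123 × 3.49 × 0.03287 = 14.11 N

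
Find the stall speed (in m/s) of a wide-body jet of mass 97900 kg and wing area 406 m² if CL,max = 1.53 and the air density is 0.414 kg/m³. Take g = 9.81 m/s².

V_stall = 86.4 m/s

At stall, lift equals weight: L = W = m·g = 97900 × 9.81 = 9.604×10^5 N.
From L = ½ρV²S·CL,max = W: V_stall = √(2W/(ρSCL,max)) = √(2·9.604×10^5/(0.414·406·1.53))
V_stall = √7469 = 86.4 m/s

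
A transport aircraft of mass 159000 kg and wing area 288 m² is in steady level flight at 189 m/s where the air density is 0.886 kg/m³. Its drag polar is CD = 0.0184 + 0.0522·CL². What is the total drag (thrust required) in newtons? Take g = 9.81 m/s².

Weight W = mg = 159000 × 9.81 = 1.5598×10^6 N; in level flight L = W.
Dynamic pressure q = 0.5 × 0.886 × 189² = 15820 Pa.
Required CL = L/(qS) = 1.5598×10^6/(15820·288) = 0.3423.
CD = 0.0184 + 0.0522 × 0.3423² = 0.02451.
D = q·S·CD = 15820 × 288 × 0.02451 = 1.117×10^5 N

D = 1.12×10^5 N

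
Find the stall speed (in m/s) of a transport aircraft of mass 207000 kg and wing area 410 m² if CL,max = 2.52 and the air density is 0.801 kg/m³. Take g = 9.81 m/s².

At stall, lift equals weight: L = W = m·g = 207000 × 9.81 = 2.031×10^6 N.
From L = ½ρV²S·CL,max = W: V_stall = √(2W/(ρSCL,max)) = √(2·2.031×10^6/(0.801·410·2.52))
V_stall = √4907 = 70.1 m/s

V_stall = 70.1 m/s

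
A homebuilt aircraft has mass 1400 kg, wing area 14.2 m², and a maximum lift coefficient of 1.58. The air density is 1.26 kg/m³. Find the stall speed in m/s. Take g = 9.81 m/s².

Weight W = mg = 1400 × 9.81 = 13730 N.
From L = ½ρV²S·CL,max = W: V_stall = √(2W/(ρSCL,max)) = √(2·13730/(1.26·14.2·1.58))
V_stall = √971.7 = 31.2 m/s

V_stall = 31.2 m/s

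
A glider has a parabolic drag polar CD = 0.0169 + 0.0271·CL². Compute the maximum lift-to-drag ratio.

(L/D)max = 23.4

For CD = CD0 + K·CL², (L/D)max occurs at CL* = √(CD0/K) and equals 1/(2√(K·CD0)).
(L/D)max = 1/(2√(0.0271 × 0.0169)) = 1/(2 × 0.0214) = 23.4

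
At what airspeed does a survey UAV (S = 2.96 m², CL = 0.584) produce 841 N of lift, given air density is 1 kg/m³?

L = ½ρv²S·CL ⇒ v = √(2L/(ρ·S·CL))
v = √(2 × 841 / (1 × 2.96 × 0.584)) = √973 = 31.2 m/s

v = 31.2 m/s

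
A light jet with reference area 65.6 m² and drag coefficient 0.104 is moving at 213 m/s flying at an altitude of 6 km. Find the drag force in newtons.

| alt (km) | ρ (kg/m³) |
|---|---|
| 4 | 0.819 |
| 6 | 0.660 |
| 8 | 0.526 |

D = 1.02×10^5 N

At 6 km, from the table: ρ = 0.660 kg/m³.
Dynamic pressure q = ½ρv² = ½ × 0.66 × 213² = 14970 Pa.
D = q·S·CD = 14970 × 65.6 × 0.104 = 1.02×10^5 N ≈ 102 kN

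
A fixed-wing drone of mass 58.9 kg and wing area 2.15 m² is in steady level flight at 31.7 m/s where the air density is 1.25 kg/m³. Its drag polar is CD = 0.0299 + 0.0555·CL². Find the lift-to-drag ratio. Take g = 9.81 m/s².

L/D = 10.7

Level flight ⇒ L = W = m·g = 58.9 × 9.81 = 577.81 N.
Dynamic pressure q = 0.5 × 1.25 × 31.7² = 628.1 Pa.
Required CL = L/(qS) = 577.81/(628.1·2.15) = 0.4279.
CD = 0.0299 + 0.0555 × 0.4279² = 0.04006.
L/D = CL/CD = 0.4279 / 0.04006 = 10.7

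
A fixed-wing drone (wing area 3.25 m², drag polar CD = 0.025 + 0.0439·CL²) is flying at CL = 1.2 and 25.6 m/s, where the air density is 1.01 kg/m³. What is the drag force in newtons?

D = 94.9 N

CD = 0.025 + 0.0439 × 1.2² = 0.08822
D = ½ρv²S·CD = ½ × 1.01 × 25.6² × 3.25 × 0.08822 = 94.9 N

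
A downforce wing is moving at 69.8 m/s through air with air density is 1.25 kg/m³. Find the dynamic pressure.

q = 3050 Pa

q = ½ρv² = ½ × 1.25 × 69.8² = 3050 Pa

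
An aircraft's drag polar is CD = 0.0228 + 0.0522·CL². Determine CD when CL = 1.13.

CD = 0.0895

CD = 0.0228 + 0.0522 × 1.13² = 0.0228 + 0.06665 = 0.0895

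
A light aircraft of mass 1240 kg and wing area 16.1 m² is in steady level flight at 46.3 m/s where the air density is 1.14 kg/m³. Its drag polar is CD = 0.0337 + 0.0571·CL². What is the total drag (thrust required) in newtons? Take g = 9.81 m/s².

Weight W = mg = 1240 × 9.81 = 12164 N; in level flight L = W.
Dynamic pressure q = 0.5 × 1.14 × 46.3² = 1222 Pa.
CL = 2W/(ρv²S) = 2×12164/(1.14×46.3²×16.1) = 0.6183.
CD = 0.0337 + 0.0571 × 0.6183² = 0.05553.
D = q·S·CD = 1222 × 16.1 × 0.05553 = 1092 N

D = 1090 N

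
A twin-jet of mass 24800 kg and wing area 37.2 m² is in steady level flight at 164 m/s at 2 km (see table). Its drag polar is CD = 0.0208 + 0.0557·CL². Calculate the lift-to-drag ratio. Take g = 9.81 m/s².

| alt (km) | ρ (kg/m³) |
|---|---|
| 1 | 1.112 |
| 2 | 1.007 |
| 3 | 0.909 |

L/D = 14.3

At 2 km, from the table: ρ = 1.007 kg/m³.
Level flight ⇒ L = W = m·g = 24800 × 9.81 = 2.4329×10^5 N.
q = ½ρv² = ½ × 1.007 × 164² = 13540 Pa.
Required CL = L/(qS) = 2.4329×10^5/(13540·37.2) = 0.4829.
CD = 0.0208 + 0.0557 × 0.4829² = 0.03379.
L/D = CL/CD = 0.4829 / 0.03379 = 14.3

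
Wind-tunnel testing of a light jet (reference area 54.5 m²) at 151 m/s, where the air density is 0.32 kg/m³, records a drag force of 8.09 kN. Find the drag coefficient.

CD = 0.0407

From D = ½ρv²S·CD, rearranging gives CD = 2D/(ρv²S).
CD = 2 × 8090 / (0.32 × 151² × 54.5) = 0.0407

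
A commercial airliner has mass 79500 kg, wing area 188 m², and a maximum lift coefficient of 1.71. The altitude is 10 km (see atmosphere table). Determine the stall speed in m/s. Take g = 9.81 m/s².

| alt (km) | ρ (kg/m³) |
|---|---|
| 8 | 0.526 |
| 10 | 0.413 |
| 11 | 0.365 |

At 10 km, from the table: ρ = 0.413 kg/m³.
Weight W = mg = 79500 × 9.81 = 7.799×10^5 N.
From L = ½ρV²S·CL,max = W: V_stall = √(2W/(ρSCL,max)) = √(2·7.799×10^5/(0.413·188·1.71))
V_stall = √11750 = 108 m/s

V_stall = 108 m/s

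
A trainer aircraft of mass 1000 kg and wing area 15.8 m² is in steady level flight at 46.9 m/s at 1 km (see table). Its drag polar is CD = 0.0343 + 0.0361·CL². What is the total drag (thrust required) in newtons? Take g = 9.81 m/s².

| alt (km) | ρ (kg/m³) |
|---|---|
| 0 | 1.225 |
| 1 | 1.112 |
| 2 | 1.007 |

D = 843 N

At 1 km, from the table: ρ = 1.112 kg/m³.
Level flight ⇒ L = W = m·g = 1000 × 9.81 = 9810 N.
q = ½ρv² = ½ × 1.112 × 46.9² = 1223 Pa.
CL = W/(q·S) = 9810 / (1223 × 15.8) = 0.5077.
CD = 0.0343 + 0.0361 × 0.5077² = 0.0436.
D = q·S·CD = 1223 × 15.8 × 0.0436 = 842.6 N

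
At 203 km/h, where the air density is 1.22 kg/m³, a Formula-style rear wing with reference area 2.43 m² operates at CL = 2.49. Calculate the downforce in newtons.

L = 11700 N

Convert speed: v = 203 km/h ÷ 3.6 = 56.39 m/s.
L = ½ρv²S·CL = ½ × 1.22 × 56.39² × 2.43 × 2.49 = 11700 N ≈ 11.7 kN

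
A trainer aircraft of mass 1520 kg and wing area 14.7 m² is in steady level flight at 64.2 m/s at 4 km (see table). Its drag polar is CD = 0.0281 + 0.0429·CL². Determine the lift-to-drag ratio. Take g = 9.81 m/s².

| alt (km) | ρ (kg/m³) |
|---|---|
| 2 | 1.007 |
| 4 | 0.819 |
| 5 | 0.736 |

At 4 km, from the table: ρ = 0.819 kg/m³.
Weight W = mg = 1520 × 9.81 = 14911 N; in level flight L = W.
Dynamic pressure q = 0.5 × 0.819 × 64.2² = 1688 Pa.
Required CL = L/(qS) = 14911/(1688·14.7) = 0.601.
CD = 0.0281 + 0.0429 × 0.601² = 0.0436.
L/D = CL/CD = 0.601 / 0.0436 = 13.8

L/D = 13.8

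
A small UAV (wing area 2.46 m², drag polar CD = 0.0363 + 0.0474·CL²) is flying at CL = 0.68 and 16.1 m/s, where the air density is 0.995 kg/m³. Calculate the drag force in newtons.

D = 18.5 N

CD = 0.0363 + 0.0474 × 0.68² = 0.05822
D = ½ρv²S·CD = ½ × 0.995 × 16.1² × 2.46 × 0.05822 = 18.5 N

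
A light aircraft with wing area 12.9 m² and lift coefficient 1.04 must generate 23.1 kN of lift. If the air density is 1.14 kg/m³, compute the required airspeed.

L = ½ρv²S·CL ⇒ v = √(2L/(ρ·S·CL))
v = √(2 × 23100 / (1.14 × 12.9 × 1.04)) = √3021 = 55 m/s

v = 55 m/s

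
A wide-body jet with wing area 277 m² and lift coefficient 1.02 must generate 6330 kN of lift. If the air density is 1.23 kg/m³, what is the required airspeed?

L = ½ρv²S·CL ⇒ v = √(2L/(ρ·S·CL))
v = √(2 × 6.33×10^6 / (1.23 × 277 × 1.02)) = √36430 = 191 m/s

v = 191 m/s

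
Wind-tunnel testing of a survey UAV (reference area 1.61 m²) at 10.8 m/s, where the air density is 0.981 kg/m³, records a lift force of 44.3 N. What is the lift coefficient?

From L = ½ρv²S·CL, rearranging gives CL = 2L/(ρv²S).
CL = 2 × 44.3 / (0.981 × 10.8² × 1.61) = 0.481

CL = 0.481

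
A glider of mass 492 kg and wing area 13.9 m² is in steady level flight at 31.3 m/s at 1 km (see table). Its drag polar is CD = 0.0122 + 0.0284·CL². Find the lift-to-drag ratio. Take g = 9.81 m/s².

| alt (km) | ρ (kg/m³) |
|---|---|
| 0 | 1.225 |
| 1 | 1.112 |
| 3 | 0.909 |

At 1 km, from the table: ρ = 1.112 kg/m³.
Level flight ⇒ L = W = m·g = 492 × 9.81 = 4826.5 N.
q = ½ρv² = ½ × 1.112 × 31.3² = 544.7 Pa.
CL = 2W/(ρv²S) = 2×4826.5/(1.112×31.3²×13.9) = 0.6375.
CD = 0.0122 + 0.0284 × 0.6375² = 0.02374.
L/D = CL/CD = 0.6375 / 0.02374 = 26.9

L/D = 26.9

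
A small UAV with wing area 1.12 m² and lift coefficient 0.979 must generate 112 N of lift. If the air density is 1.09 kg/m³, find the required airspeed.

L = ½ρv²S·CL ⇒ v = √(2L/(ρ·S·CL))
v = √(2 × 112 / (1.09 × 1.12 × 0.979)) = √187.4 = 13.7 m/s

v = 13.7 m/s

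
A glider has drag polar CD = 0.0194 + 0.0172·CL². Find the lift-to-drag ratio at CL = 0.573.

L/D = 22.9

CD = 0.0194 + 0.0172 × 0.573² = 0.02505
L/D = CL/CD = 0.573 / 0.02505 = 22.9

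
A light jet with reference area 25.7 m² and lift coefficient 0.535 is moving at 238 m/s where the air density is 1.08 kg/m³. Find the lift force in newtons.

L = ½ρv²S·CL = ½ × 1.08 × 238² × 25.7 × 0.535 = 4.21×10^5 N ≈ 421 kN

L = 4.21×10^5 N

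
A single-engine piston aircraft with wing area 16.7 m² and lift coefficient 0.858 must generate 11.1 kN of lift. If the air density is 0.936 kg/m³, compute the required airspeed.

L = ½ρv²S·CL ⇒ v = √(2L/(ρ·S·CL))
v = √(2 × 11100 / (0.936 × 16.7 × 0.858)) = √1655 = 40.7 m/s

v = 40.7 m/s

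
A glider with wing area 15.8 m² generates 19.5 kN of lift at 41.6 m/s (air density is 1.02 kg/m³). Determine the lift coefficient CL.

From L = ½ρv²S·CL, rearranging gives CL = 2L/(ρv²S).
CL = 2 × 19500 / (1.02 × 41.6² × 15.8) = 1.4

CL = 1.4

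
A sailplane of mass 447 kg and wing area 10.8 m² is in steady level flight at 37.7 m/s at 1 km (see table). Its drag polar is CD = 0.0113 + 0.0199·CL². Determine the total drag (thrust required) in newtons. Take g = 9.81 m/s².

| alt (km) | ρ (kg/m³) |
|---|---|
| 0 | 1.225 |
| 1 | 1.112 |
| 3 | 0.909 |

At 1 km, from the table: ρ = 1.112 kg/m³.
In steady level flight, lift balances weight: W = mg = 447 × 9.81 = 4385.1 N.
q = ½ρv² = ½ × 1.112 × 37.7² = 790.2 Pa.
Required CL = L/(qS) = 4385.1/(790.2·10.8) = 0.5138.
CD = 0.0113 + 0.0199 × 0.5138² = 0.01655.
D = q·S·CD = 790.2 × 10.8 × 0.01655 = 141.3 N

D = 141 N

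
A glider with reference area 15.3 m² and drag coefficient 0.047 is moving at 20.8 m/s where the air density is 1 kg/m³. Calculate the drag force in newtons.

D = 156 N

Dynamic pressure q = ½ρv² = ½ × 1 × 20.8² = 216.3 Pa.
D = q·S·CD = 216.3 × 15.3 × 0.047 = 156 N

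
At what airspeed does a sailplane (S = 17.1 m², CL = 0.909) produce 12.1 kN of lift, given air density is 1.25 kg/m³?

L = ½ρv²S·CL ⇒ v = √(2L/(ρ·S·CL))
v = √(2 × 12100 / (1.25 × 17.1 × 0.909)) = √1246 = 35.3 m/s

v = 35.3 m/s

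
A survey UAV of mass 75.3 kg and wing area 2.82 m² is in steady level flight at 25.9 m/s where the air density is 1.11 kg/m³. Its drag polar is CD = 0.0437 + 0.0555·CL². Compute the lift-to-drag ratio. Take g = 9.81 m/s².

In steady level flight, lift balances weight: W = mg = 75.3 × 9.81 = 738.69 N.
Dynamic pressure q = 0.5 × 1.11 × 25.9² = 372.3 Pa.
CL = 2W/(ρv²S) = 2×738.69/(1.11×25.9²×2.82) = 0.7036.
CD = 0.0437 + 0.0555 × 0.7036² = 0.07118.
L/D = CL/CD = 0.7036 / 0.07118 = 9.89

L/D = 9.89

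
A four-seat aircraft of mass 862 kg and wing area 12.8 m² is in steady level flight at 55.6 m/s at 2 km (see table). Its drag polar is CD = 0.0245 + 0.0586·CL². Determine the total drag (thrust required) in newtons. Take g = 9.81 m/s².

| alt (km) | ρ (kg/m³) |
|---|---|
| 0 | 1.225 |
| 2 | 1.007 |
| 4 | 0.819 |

D = 698 N

At 2 km, from the table: ρ = 1.007 kg/m³.
In steady level flight, lift balances weight: W = mg = 862 × 9.81 = 8456.2 N.
Dynamic pressure q = 0.5 × 1.007 × 55.6² = 1556 Pa.
CL = 2W/(ρv²S) = 2×8456.2/(1.007×55.6²×12.8) = 0.4244.
CD = 0.0245 + 0.0586 × 0.4244² = 0.03506.
D = q·S·CD = 1556 × 12.8 × 0.03506 = 698.4 N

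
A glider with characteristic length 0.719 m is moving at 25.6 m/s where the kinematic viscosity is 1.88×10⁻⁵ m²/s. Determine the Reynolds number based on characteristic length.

Re = v·c/ν = 25.6 × 0.719 / (1.88×10⁻⁵) = 9.79×10^5

Re = 9.79×10^5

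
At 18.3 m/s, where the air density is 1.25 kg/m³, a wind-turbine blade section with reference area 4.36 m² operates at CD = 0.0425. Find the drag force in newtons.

D = 38.8 N

Dynamic pressure q = ½ρv² = ½ × 1.25 × 18.3² = 209.3 Pa.
D = q·S·CD = 209.3 × 4.36 × 0.0425 = 38.8 N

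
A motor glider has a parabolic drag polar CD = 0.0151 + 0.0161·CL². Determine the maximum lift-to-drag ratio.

(L/D)max = 32.1

For CD = CD0 + K·CL², (L/D)max occurs at CL* = √(CD0/K) and equals 1/(2√(K·CD0)).
(L/D)max = 1/(2√(0.0161 × 0.0151)) = 1/(2 × 0.01559) = 32.1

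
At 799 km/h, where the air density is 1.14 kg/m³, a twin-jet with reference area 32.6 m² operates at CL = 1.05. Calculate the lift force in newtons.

L = 9.61×10^5 N

Convert speed: v = 799 km/h ÷ 3.6 = 221.9 m/s.
Dynamic pressure q = ½ρv² = ½ × 1.14 × 221.9² = 28080 Pa.
L = q·S·CL = 28080 × 32.6 × 1.05 = 9.61×10^5 N ≈ 961 kN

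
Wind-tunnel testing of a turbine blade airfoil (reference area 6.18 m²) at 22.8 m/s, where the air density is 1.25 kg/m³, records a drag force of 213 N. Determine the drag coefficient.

CD = 0.106

From D = ½ρv²S·CD, rearranging gives CD = 2D/(ρv²S).
CD = 2 × 213 / (1.25 × 22.8² × 6.18) = 0.106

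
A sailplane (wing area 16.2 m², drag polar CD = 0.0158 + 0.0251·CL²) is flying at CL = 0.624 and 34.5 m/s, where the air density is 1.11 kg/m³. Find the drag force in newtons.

D = 274 N

CD = 0.0158 + 0.0251 × 0.624² = 0.02557
D = ½ρv²S·CD = ½ × 1.11 × 34.5² × 16.2 × 0.02557 = 274 N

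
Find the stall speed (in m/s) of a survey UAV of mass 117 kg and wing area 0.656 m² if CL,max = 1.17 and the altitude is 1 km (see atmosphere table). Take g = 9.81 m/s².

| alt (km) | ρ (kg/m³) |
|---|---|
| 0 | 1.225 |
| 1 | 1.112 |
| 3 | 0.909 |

V_stall = 51.9 m/s

At 1 km, from the table: ρ = 1.112 kg/m³.
Stall occurs when L = W at CL,max. W = mg = 117 × 9.81 = 1148 N.
From L = ½ρV²S·CL,max = W: V_stall = √(2W/(ρSCL,max)) = √(2·1148/(1.112·0.656·1.17))
V_stall = √2690 = 51.9 m/s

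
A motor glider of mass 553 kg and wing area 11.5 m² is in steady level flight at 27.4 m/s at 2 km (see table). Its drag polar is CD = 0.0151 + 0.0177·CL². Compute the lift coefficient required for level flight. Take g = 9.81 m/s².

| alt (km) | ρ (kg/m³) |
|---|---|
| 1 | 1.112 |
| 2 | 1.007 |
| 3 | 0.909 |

CL = 1.25

At 2 km, from the table: ρ = 1.007 kg/m³.
Weight W = mg = 553 × 9.81 = 5424.9 N; in level flight L = W.
Dynamic pressure q = 0.5 × 1.007 × 27.4² = 378 Pa.
CL = W/(q·S) = 5424.9 / (378 × 11.5) = 1.248.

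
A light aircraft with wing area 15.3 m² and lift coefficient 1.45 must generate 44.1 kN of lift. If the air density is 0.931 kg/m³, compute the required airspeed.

L = ½ρv²S·CL ⇒ v = √(2L/(ρ·S·CL))
v = √(2 × 44100 / (0.931 × 15.3 × 1.45)) = √4270 = 65.3 m/s

v = 65.3 m/s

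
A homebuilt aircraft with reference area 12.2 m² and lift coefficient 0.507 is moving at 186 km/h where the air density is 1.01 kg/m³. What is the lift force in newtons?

Convert speed: v = 186 km/h ÷ 3.6 = 51.67 m/s.
L = ½ρv²S·CL = ½ × 1.01 × 51.67² × 12.2 × 0.507 = 8340 N ≈ 8.34 kN

L = 8340 N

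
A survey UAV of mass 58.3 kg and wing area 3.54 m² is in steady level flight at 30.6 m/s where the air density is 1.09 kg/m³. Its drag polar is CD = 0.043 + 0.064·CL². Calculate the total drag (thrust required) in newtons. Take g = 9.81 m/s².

Weight W = mg = 58.3 × 9.81 = 571.92 N; in level flight L = W.
q = ½ρv² = ½ × 1.09 × 30.6² = 510.3 Pa.
CL = 2W/(ρv²S) = 2×571.92/(1.09×30.6²×3.54) = 0.3166.
CD = 0.043 + 0.064 × 0.3166² = 0.04941.
D = q·S·CD = 510.3 × 3.54 × 0.04941 = 89.27 N

D = 89.3 N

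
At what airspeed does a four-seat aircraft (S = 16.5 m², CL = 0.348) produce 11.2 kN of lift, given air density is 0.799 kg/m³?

L = ½ρv²S·CL ⇒ v = √(2L/(ρ·S·CL))
v = √(2 × 11200 / (0.799 × 16.5 × 0.348)) = √4882 = 69.9 m/s

v = 69.9 m/s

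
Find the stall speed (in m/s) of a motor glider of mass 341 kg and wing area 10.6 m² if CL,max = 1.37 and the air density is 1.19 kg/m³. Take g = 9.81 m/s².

Stall occurs when L = W at CL,max. W = mg = 341 × 9.81 = 3345 N.
From L = ½ρV²S·CL,max = W: V_stall = √(2W/(ρSCL,max)) = √(2·3345/(1.19·10.6·1.37))
V_stall = √387.2 = 19.7 m/s

V_stall = 19.7 m/s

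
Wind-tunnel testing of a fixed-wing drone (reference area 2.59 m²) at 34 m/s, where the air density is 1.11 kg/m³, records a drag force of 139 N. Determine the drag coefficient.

From D = ½ρv²S·CD, rearranging gives CD = 2D/(ρv²S).
CD = 2 × 139 / (1.11 × 34² × 2.59) = 0.0836

CD = 0.0836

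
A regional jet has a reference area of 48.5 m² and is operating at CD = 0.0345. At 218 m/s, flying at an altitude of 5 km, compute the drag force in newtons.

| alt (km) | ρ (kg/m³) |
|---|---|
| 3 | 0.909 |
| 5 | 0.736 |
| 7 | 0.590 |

At 5 km, from the table: ρ = 0.736 kg/m³.
Dynamic pressure q = ½ρv² = ½ × 0.736 × 218² = 17490 Pa.
D = q·S·CD = 17490 × 48.5 × 0.0345 = 29300 N ≈ 29.3 kN

D = 29300 N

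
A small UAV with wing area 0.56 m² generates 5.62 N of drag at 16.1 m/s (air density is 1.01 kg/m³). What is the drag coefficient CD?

CD = 0.0767

From D = ½ρv²S·CD, rearranging gives CD = 2D/(ρv²S).
CD = 2 × 5.62 / (1.01 × 16.1² × 0.56) = 0.0767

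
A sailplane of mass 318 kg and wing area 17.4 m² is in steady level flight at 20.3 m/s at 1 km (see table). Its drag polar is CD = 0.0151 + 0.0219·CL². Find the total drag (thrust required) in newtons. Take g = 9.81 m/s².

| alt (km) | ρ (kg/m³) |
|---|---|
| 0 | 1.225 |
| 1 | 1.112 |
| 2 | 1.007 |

At 1 km, from the table: ρ = 1.112 kg/m³.
Level flight ⇒ L = W = m·g = 318 × 9.81 = 3119.6 N.
Dynamic pressure q = 0.5 × 1.112 × 20.3² = 229.1 Pa.
CL = W/(q·S) = 3119.6 / (229.1 × 17.4) = 0.7825.
CD = 0.0151 + 0.0219 × 0.7825² = 0.02851.
D = q·S·CD = 229.1 × 17.4 × 0.02851 = 113.7 N

D = 114 N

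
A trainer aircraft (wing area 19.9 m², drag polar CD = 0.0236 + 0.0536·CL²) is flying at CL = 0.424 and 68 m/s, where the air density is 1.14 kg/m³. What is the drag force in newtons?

D = 1740 N

CD = 0.0236 + 0.0536 × 0.424² = 0.03324
D = ½ρv²S·CD = ½ × 1.14 × 68² × 19.9 × 0.03324 = 1740 N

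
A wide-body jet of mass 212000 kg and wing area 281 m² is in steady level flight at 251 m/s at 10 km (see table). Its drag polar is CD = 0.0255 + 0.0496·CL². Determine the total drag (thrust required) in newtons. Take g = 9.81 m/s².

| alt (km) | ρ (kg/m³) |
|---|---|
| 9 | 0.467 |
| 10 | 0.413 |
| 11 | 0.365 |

D = 1.52×10^5 N

At 10 km, from the table: ρ = 0.413 kg/m³.
Weight W = mg = 212000 × 9.81 = 2.0797×10^6 N; in level flight L = W.
q = ½ρv² = ½ × 0.413 × 251² = 13010 Pa.
CL = W/(q·S) = 2.0797×10^6 / (13010 × 281) = 0.5689.
CD = 0.0255 + 0.0496 × 0.5689² = 0.04155.
D = q·S·CD = 13010 × 281 × 0.04155 = 1.519×10^5 N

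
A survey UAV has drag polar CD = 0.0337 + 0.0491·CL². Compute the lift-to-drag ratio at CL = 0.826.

CD = 0.0337 + 0.0491 × 0.826² = 0.0672
L/D = CL/CD = 0.826 / 0.0672 = 12.3

L/D = 12.3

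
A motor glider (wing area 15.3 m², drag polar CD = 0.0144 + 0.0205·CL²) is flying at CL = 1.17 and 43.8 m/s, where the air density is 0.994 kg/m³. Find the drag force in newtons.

D = 619 N

CD = 0.0144 + 0.0205 × 1.17² = 0.04246
D = ½ρv²S·CD = ½ × 0.994 × 43.8² × 15.3 × 0.04246 = 619 N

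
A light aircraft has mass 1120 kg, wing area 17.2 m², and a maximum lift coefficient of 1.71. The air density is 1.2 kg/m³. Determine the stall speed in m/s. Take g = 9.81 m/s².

At stall, lift equals weight: L = W = m·g = 1120 × 9.81 = 10990 N.
V_stall = √(2W/(ρ·S·CL,max)) = √(2 × 10990 / (1.2 × 17.2 × 1.71))
V_stall = √622.6 = 25 m/s

V_stall = 25 m/s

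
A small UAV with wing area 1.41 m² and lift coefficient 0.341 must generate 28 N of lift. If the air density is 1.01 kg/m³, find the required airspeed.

L = ½ρv²S·CL ⇒ v = √(2L/(ρ·S·CL))
v = √(2 × 28 / (1.01 × 1.41 × 0.341)) = √115.3 = 10.7 m/s

v = 10.7 m/s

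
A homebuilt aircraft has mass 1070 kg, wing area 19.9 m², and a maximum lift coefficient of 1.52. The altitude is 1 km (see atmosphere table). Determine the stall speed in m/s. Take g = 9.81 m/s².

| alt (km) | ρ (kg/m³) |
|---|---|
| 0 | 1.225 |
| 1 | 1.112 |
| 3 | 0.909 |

V_stall = 25 m/s

At 1 km, from the table: ρ = 1.112 kg/m³.
Stall occurs when L = W at CL,max. W = mg = 1070 × 9.81 = 10500 N.
From L = ½ρV²S·CL,max = W: V_stall = √(2W/(ρSCL,max)) = √(2·10500/(1.112·19.9·1.52))
V_stall = √624.1 = 25 m/s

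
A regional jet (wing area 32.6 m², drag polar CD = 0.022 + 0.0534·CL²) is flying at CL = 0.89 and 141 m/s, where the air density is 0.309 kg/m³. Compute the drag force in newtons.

D = 6440 N

CD = 0.022 + 0.0534 × 0.89² = 0.0643
D = ½ρv²S·CD = ½ × 0.309 × 141² × 32.6 × 0.0643 = 6440 N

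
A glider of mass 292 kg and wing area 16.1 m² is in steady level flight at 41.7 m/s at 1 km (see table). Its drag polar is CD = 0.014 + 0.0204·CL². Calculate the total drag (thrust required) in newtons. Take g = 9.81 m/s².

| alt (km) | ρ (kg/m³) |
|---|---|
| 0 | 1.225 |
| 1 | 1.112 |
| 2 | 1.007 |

At 1 km, from the table: ρ = 1.112 kg/m³.
Weight W = mg = 292 × 9.81 = 2864.5 N; in level flight L = W.
Dynamic pressure q = 0.5 × 1.112 × 41.7² = 966.8 Pa.
CL = 2W/(ρv²S) = 2×2864.5/(1.112×41.7²×16.1) = 0.184.
CD = 0.014 + 0.0204 × 0.184² = 0.01469.
D = q·S·CD = 966.8 × 16.1 × 0.01469 = 228.7 N

D = 229 N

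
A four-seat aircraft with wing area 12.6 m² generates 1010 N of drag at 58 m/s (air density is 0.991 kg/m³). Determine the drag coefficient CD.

From D = ½ρv²S·CD, rearranging gives CD = 2D/(ρv²S).
CD = 2 × 1010 / (0.991 × 58² × 12.6) = 0.0481

CD = 0.0481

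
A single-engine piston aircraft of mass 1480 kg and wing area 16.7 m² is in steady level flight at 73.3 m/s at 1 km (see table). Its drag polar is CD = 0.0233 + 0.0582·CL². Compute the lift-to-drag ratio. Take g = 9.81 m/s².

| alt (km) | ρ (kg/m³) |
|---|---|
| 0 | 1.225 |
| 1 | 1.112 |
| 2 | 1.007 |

At 1 km, from the table: ρ = 1.112 kg/m³.
Weight W = mg = 1480 × 9.81 = 14519 N; in level flight L = W.
q = ½ρv² = ½ × 1.112 × 73.3² = 2987 Pa.
CL = 2W/(ρv²S) = 2×14519/(1.112×73.3²×16.7) = 0.291.
CD = 0.0233 + 0.0582 × 0.291² = 0.02823.
L/D = CL/CD = 0.291 / 0.02823 = 10.3

L/D = 10.3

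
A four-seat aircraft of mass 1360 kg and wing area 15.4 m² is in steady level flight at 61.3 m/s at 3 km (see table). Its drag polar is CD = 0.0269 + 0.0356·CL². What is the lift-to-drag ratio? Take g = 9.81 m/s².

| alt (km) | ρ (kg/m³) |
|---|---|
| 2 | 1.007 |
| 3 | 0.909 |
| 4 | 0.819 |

L/D = 14.1

At 3 km, from the table: ρ = 0.909 kg/m³.
Level flight ⇒ L = W = m·g = 1360 × 9.81 = 13342 N.
Dynamic pressure q = 0.5 × 0.909 × 61.3² = 1708 Pa.
Required CL = L/(qS) = 13342/(1708·15.4) = 0.5073.
CD = 0.0269 + 0.0356 × 0.5073² = 0.03606.
L/D = CL/CD = 0.5073 / 0.03606 = 14.1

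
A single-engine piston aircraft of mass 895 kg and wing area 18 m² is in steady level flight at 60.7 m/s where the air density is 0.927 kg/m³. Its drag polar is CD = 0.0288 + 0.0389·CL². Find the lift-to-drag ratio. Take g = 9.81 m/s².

L/D = 8.93

In steady level flight, lift balances weight: W = mg = 895 × 9.81 = 8780 N.
q = ½ρv² = ½ × 0.927 × 60.7² = 1708 Pa.
Required CL = L/(qS) = 8780/(1708·18) = 0.2856.
CD = 0.0288 + 0.0389 × 0.2856² = 0.03197.
L/D = CL/CD = 0.2856 / 0.03197 = 8.93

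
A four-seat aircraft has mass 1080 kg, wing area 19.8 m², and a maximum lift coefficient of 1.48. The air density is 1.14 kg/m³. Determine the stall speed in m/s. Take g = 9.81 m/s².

Stall occurs when L = W at CL,max. W = mg = 1080 × 9.81 = 10590 N.
V_stall = √(2W/(ρ·S·CL,max)) = √(2 × 10590 / (1.14 × 19.8 × 1.48))
V_stall = √634.3 = 25.2 m/s

V_stall = 25.2 m/s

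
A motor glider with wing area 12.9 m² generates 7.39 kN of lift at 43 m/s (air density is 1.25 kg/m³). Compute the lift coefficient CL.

From L = ½ρv²S·CL, rearranging gives CL = 2L/(ρv²S).
CL = 2 × 7390 / (1.25 × 43² × 12.9) = 0.496

CL = 0.496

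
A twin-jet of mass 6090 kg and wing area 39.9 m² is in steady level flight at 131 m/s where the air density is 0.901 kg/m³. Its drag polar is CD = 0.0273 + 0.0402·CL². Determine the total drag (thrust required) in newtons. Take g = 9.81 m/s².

In steady level flight, lift balances weight: W = mg = 6090 × 9.81 = 59743 N.
Dynamic pressure q = 0.5 × 0.901 × 131² = 7731 Pa.
CL = 2W/(ρv²S) = 2×59743/(0.901×131²×39.9) = 0.1937.
CD = 0.0273 + 0.0402 × 0.1937² = 0.02881.
D = q·S·CD = 7731 × 39.9 × 0.02881 = 8886 N

D = 8890 N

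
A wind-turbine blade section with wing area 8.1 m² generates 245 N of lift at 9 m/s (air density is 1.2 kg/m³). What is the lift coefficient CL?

CL = 0.622

From L = ½ρv²S·CL, rearranging gives CL = 2L/(ρv²S).
CL = 2 × 245 / (1.2 × 9² × 8.1) = 0.622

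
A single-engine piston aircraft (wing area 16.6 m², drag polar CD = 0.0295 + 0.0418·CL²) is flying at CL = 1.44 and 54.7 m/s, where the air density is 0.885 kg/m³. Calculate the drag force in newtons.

D = 2550 N

CD = 0.0295 + 0.0418 × 1.44² = 0.1162
D = ½ρv²S·CD = ½ × 0.885 × 54.7² × 16.6 × 0.1162 = 2550 N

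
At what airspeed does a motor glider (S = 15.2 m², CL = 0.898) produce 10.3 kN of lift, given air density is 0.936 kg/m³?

v = 40.2 m/s

L = ½ρv²S·CL ⇒ v = √(2L/(ρ·S·CL))
v = √(2 × 10300 / (0.936 × 15.2 × 0.898)) = √1612 = 40.2 m/s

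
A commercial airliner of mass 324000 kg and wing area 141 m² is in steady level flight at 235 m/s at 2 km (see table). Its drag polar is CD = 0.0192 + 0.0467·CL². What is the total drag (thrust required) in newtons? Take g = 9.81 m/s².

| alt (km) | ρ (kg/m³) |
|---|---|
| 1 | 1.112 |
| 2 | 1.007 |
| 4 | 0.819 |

D = 1.96×10^5 N

At 2 km, from the table: ρ = 1.007 kg/m³.
Weight W = mg = 324000 × 9.81 = 3.1784×10^6 N; in level flight L = W.
Dynamic pressure q = 0.5 × 1.007 × 235² = 27810 Pa.
CL = W/(q·S) = 3.1784×10^6 / (27810 × 141) = 0.8107.
CD = 0.0192 + 0.0467 × 0.8107² = 0.04989.
D = q·S·CD = 27810 × 141 × 0.04989 = 1.956×10^5 N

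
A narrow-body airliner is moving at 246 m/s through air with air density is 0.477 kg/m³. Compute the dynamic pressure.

q = 14400 Pa

q = ½ρv² = ½ × 0.477 × 246² = 14400 Pa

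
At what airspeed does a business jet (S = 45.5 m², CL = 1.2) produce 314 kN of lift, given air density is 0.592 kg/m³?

v = 139 m/s

L = ½ρv²S·CL ⇒ v = √(2L/(ρ·S·CL))
v = √(2 × 3.14×10^5 / (0.592 × 45.5 × 1.2)) = √19430 = 139 m/s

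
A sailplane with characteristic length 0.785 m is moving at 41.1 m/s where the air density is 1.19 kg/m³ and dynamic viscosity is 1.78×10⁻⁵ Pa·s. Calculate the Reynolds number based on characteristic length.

Re = 2.16×10^6

Re = ρ·v·c/μ = 1.19 × 41.1 × 0.785 / (1.78×10⁻⁵) = 2.16×10^6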